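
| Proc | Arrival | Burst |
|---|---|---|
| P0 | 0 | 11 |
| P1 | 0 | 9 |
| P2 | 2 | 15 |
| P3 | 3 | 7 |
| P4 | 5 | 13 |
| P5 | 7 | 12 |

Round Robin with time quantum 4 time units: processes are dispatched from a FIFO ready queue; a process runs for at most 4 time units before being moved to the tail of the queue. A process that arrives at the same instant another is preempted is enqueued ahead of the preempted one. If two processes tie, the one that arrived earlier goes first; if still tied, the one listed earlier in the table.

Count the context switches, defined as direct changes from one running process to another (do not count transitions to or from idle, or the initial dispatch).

Schedule: | P0 0-4 | P1 4-8 | P2 8-12 | P3 12-16 | P0 16-20 | P4 20-24 | P5 24-28 | P1 28-32 | P2 32-36 | P3 36-39 | P0 39-42 | P4 42-46 | P5 46-50 | P1 50-51 | P2 51-55 | P4 55-59 | P5 59-63 | P2 63-66 | P4 66-67 |
Completion: P0=42  P1=51  P2=66  P3=39  P4=67  P5=63

18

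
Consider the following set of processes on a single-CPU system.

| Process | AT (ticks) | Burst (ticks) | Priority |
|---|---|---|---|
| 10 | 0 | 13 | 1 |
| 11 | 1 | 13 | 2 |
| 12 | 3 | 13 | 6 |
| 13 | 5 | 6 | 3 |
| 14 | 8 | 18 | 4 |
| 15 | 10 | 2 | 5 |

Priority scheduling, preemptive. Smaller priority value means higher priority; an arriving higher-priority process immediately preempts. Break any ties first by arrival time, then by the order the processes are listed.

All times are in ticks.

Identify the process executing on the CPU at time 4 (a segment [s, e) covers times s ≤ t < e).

10

Gantt: | 10 0-13 | 11 13-26 | 13 26-32 | 14 32-50 | 15 50-52 | 12 52-65 |
Completion: 10=13  11=26  12=65  13=32  14=50  15=52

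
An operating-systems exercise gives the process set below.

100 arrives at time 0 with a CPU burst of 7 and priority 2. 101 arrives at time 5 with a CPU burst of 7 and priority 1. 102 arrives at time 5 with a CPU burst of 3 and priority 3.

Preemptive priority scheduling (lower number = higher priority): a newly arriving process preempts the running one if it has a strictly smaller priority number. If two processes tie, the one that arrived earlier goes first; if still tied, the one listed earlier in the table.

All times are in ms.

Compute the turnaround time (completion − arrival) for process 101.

Timeline: | 100 0-5 | 101 5-12 | 100 12-14 | 102 14-17 |
Completion: 100=14  101=12  102=17
Turnaround (C−A): 100=14  101=7  102=12
Turnaround(101) = completion − arrival = 12 − 5 = 7

7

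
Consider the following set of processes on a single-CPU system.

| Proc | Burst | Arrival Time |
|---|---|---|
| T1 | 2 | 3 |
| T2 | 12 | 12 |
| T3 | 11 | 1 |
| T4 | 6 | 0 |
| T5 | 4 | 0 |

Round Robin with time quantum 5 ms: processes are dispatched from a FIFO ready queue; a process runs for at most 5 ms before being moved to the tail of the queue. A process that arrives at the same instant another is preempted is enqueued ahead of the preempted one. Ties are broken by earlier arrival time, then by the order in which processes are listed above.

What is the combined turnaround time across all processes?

Timeline: | T4 0-5 | T5 5-9 | T3 9-14 | T1 14-16 | T4 16-17 | T2 17-22 | T3 22-27 | T2 27-32 | T3 32-33 | T2 33-35 |
Completion: T1=16  T2=35  T3=33  T4=17  T5=9
Turnaround = completion − arrival: T1=13, T2=23, T3=32, T4=17, T5=9
Total turnaround = 13 + 23 + 32 + 17 + 9 = 94

94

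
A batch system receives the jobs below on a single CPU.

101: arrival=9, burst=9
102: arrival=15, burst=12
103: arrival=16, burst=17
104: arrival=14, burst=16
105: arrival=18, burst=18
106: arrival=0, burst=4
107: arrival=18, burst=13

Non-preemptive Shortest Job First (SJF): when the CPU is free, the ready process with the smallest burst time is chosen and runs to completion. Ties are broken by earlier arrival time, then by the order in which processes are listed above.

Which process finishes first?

106

Timeline: | 106 0-4 | idle 4-9 | 101 9-18 | 102 18-30 | 107 30-43 | 104 43-59 | 103 59-76 | 105 76-94 |
Completion: 101=18  102=30  103=76  104=59  105=94  106=4  107=43
Turnaround (C−A): 101=9  102=15  103=60  104=45  105=76  106=4  107=25
Finish order: 106 → 101 → 102 → 107 → 104 → 103 → 105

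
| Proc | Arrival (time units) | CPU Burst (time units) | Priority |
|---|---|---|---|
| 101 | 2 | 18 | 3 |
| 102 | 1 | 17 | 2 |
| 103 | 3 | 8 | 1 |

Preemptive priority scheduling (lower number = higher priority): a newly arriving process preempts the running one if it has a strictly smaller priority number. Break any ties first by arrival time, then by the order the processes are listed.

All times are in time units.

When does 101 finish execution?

44

Schedule: | idle 0-1 | 102 1-3 | 103 3-11 | 102 11-26 | 101 26-44 |
Completion: 101=44  102=26  103=11
Turnaround (C−A): 101=42  102=25  103=8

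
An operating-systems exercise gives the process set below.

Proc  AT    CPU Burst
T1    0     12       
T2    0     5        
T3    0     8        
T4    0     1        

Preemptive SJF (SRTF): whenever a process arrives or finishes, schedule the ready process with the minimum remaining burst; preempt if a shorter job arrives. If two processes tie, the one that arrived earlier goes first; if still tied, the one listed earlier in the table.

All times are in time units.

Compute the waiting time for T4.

0

Schedule: | T4 0-1 | T2 1-6 | T3 6-14 | T1 14-26 |
Completion: T1=26  T2=6  T3=14  T4=1
Waiting(T4) = turnaround − burst = 1 − 1 = 0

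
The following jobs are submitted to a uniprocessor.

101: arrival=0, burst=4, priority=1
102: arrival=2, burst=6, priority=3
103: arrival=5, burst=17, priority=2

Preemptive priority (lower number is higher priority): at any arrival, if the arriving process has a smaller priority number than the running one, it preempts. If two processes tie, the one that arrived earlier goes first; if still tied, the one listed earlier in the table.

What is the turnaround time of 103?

17

Gantt: | 101 0-4 | 102 4-5 | 103 5-22 | 102 22-27 |
Completion: 101=4  102=27  103=22
Turnaround (C−A): 101=4  102=25  103=17
Turnaround(103) = completion − arrival = 22 − 5 = 17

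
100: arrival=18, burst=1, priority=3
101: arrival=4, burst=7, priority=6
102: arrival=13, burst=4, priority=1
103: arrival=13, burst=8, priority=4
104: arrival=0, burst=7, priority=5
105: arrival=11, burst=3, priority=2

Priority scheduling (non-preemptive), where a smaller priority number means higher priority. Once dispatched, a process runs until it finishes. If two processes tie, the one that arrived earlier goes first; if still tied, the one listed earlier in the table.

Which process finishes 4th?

105

Gantt: | 104 0-7 | 101 7-14 | 102 14-18 | 105 18-21 | 100 21-22 | 103 22-30 |
Completion: 100=22  101=14  102=18  103=30  104=7  105=21
Turnaround (C−A): 100=4  101=10  102=5  103=17  104=7  105=10
Finish order: 104 → 101 → 102 → 105 → 100 → 103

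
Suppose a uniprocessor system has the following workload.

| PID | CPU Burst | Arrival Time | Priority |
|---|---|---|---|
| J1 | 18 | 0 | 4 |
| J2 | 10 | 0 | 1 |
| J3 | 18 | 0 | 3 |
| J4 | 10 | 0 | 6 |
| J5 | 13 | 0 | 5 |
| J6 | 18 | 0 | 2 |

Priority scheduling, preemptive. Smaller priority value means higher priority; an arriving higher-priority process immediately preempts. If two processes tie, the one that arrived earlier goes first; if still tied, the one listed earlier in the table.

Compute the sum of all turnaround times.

Timeline: | J2 0-10 | J6 10-28 | J3 28-46 | J1 46-64 | J5 64-77 | J4 77-87 |
Completion: J1=64  J2=10  J3=46  J4=87  J5=77  J6=28
Turnaround (C−A): J1=64  J2=10  J3=46  J4=87  J5=77  J6=28
Turnaround = completion − arrival: J1=64, J2=10, J3=46, J4=87, J5=77, J6=28
Total turnaround = 64 + 10 + 46 + 87 + 77 + 28 = 312

312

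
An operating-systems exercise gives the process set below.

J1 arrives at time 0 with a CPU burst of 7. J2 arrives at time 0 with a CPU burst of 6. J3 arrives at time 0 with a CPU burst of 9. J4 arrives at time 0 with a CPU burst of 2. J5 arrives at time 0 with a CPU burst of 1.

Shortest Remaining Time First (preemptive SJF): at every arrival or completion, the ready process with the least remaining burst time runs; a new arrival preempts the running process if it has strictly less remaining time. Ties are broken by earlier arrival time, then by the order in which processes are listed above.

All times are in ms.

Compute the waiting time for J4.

Timeline: | J5 0-1 | J4 1-3 | J2 3-9 | J1 9-16 | J3 16-25 |
Completion: J1=16  J2=9  J3=25  J4=3  J5=1
Waiting(J4) = turnaround − burst = 3 − 2 = 1

1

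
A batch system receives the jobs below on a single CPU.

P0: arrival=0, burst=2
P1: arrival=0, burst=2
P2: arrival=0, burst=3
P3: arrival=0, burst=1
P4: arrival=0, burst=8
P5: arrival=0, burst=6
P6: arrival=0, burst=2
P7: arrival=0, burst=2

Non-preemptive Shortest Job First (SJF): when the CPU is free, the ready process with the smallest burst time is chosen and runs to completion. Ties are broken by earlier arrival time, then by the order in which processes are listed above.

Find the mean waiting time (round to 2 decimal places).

Timeline: | P3 0-1 | P0 1-3 | P1 3-5 | P6 5-7 | P7 7-9 | P2 9-12 | P5 12-18 | P4 18-26 |
Completion: P0=3  P1=5  P2=12  P3=1  P4=26  P5=18  P6=7  P7=9
Waiting times: P0=1, P1=3, P2=9, P3=0, P4=18, P5=12, P6=5, P7=7
Average waiting = (1+3+9+0+18+12+5+7) / 8 = 55/8 = 6.88

6.88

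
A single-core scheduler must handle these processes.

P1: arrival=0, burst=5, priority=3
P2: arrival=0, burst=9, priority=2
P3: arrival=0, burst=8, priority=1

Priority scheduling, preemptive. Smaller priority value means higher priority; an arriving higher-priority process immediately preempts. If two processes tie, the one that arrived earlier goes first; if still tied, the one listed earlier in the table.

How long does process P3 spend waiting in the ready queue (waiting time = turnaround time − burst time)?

0

Schedule: | P3 0-8 | P2 8-17 | P1 17-22 |
Completion: P1=22  P2=17  P3=8
Turnaround (C−A): P1=22  P2=17  P3=8
Waiting(P3) = turnaround − burst = 8 − 8 = 0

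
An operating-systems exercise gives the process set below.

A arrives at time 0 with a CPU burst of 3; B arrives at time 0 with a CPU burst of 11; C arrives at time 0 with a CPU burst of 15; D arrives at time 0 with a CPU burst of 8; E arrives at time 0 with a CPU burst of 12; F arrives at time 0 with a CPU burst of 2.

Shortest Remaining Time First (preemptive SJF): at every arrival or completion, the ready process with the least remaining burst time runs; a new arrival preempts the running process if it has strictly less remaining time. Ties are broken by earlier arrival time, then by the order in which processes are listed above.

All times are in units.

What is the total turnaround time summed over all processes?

Timeline: | F 0-2 | A 2-5 | D 5-13 | B 13-24 | E 24-36 | C 36-51 |
Completion: A=5  B=24  C=51  D=13  E=36  F=2
Turnaround = completion − arrival: A=5, B=24, C=51, D=13, E=36, F=2
Total turnaround = 5 + 24 + 51 + 13 + 36 + 2 = 131

131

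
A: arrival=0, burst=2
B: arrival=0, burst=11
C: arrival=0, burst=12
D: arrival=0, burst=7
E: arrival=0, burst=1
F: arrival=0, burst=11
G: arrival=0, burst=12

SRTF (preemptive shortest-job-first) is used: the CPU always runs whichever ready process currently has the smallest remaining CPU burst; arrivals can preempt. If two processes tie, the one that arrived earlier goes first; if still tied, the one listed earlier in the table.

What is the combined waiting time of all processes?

Schedule: | E 0-1 | A 1-3 | D 3-10 | B 10-21 | F 21-32 | C 32-44 | G 44-56 |
Completion: A=3  B=21  C=44  D=10  E=1  F=32  G=56
Turnaround (C−A): A=3  B=21  C=44  D=10  E=1  F=32  G=56
Waiting = turnaround − burst: A=1, B=10, C=32, D=3, E=0, F=21, G=44
Total waiting = 1 + 10 + 32 + 3 + 0 + 21 + 44 = 111

111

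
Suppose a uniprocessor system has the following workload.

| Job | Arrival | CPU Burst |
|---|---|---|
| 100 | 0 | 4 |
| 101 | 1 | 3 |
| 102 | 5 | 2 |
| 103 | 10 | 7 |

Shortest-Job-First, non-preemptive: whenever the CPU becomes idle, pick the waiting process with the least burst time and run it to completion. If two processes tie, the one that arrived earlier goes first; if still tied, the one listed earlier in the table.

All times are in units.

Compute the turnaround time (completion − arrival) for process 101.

6

Schedule: | 100 0-4 | 101 4-7 | 102 7-9 | idle 9-10 | 103 10-17 |
Completion: 100=4  101=7  102=9  103=17
Turnaround(101) = completion − arrival = 7 − 1 = 6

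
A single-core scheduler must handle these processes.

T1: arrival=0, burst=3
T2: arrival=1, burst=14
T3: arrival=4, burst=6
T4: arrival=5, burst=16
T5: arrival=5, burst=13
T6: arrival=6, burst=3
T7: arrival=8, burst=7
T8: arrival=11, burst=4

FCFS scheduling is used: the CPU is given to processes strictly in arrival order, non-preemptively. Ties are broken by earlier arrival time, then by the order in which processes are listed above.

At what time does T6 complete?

Timeline: | T1 0-3 | T2 3-17 | T3 17-23 | T4 23-39 | T5 39-52 | T6 52-55 | T7 55-62 | T8 62-66 |
Completion: T1=3  T2=17  T3=23  T4=39  T5=52  T6=55  T7=62  T8=66

55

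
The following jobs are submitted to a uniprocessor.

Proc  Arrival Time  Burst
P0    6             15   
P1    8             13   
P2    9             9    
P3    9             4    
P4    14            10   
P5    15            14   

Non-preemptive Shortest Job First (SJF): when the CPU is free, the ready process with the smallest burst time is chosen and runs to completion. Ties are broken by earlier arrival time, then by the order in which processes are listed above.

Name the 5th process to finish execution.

Gantt: | idle 0-6 | P0 6-21 | P3 21-25 | P2 25-34 | P4 34-44 | P1 44-57 | P5 57-71 |
Completion: P0=21  P1=57  P2=34  P3=25  P4=44  P5=71
Turnaround (C−A): P0=15  P1=49  P2=25  P3=16  P4=30  P5=56
Finish order: P0 → P3 → P2 → P4 → P1 → P5

P1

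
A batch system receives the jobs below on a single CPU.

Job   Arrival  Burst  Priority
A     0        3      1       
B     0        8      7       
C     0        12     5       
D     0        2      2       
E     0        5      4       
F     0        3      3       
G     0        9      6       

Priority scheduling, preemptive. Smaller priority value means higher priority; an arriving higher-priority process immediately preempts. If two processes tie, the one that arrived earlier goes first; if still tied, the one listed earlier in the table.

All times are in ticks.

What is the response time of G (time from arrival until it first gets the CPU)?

25

Gantt: | A 0-3 | D 3-5 | F 5-8 | E 8-13 | C 13-25 | G 25-34 | B 34-42 |
Completion: A=3  B=42  C=25  D=5  E=13  F=8  G=34
Turnaround (C−A): A=3  B=42  C=25  D=5  E=13  F=8  G=34
Response(G) = first start − arrival = 25 − 0 = 25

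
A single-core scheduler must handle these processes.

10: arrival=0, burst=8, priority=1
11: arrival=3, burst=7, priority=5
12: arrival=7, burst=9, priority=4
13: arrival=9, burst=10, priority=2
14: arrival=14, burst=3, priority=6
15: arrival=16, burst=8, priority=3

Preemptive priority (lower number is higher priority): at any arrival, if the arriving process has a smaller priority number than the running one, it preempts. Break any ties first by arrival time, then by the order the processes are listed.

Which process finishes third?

15

Gantt: | 10 0-8 | 12 8-9 | 13 9-19 | 15 19-27 | 12 27-35 | 11 35-42 | 14 42-45 |
Completion: 10=8  11=42  12=35  13=19  14=45  15=27
Finish order: 10 → 13 → 15 → 12 → 11 → 14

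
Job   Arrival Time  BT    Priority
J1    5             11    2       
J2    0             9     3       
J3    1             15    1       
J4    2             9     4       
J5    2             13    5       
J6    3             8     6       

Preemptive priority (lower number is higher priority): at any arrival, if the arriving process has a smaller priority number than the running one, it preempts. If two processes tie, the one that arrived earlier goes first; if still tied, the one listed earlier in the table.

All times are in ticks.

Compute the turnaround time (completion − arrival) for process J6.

62

Gantt: | J2 0-1 | J3 1-16 | J1 16-27 | J2 27-35 | J4 35-44 | J5 44-57 | J6 57-65 |
Completion: J1=27  J2=35  J3=16  J4=44  J5=57  J6=65
Turnaround (C−A): J1=22  J2=35  J3=15  J4=42  J5=55  J6=62
Turnaround(J6) = completion − arrival = 65 − 3 = 62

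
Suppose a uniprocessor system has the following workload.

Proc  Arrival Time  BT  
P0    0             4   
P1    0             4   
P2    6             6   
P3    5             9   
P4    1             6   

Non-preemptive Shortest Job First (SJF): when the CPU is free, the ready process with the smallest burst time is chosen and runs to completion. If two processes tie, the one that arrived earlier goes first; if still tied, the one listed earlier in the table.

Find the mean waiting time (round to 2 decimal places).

Timeline: | P0 0-4 | P1 4-8 | P4 8-14 | P2 14-20 | P3 20-29 |
Completion: P0=4  P1=8  P2=20  P3=29  P4=14
Waiting times: P0=0, P1=4, P2=8, P3=15, P4=7
Average waiting = (0+4+8+15+7) / 5 = 34/5 = 6.80

6.80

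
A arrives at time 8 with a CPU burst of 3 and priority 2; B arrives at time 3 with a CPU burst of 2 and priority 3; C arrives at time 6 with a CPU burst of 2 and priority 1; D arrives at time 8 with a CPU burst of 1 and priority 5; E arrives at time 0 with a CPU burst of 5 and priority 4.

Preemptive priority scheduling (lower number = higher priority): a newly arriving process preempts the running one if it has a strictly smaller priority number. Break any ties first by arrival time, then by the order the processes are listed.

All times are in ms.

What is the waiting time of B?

Timeline: | E 0-3 | B 3-5 | E 5-6 | C 6-8 | A 8-11 | E 11-12 | D 12-13 |
Completion: A=11  B=5  C=8  D=13  E=12
Waiting(B) = turnaround − burst = 2 − 2 = 0

0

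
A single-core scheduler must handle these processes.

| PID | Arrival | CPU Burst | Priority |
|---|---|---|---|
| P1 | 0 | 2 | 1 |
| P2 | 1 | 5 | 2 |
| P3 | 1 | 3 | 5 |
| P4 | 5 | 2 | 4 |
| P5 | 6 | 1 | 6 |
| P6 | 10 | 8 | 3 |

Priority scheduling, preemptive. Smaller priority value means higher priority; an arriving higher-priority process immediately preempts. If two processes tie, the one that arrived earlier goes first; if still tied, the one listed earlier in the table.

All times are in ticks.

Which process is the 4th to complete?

Schedule: | P1 0-2 | P2 2-7 | P4 7-9 | P3 9-10 | P6 10-18 | P3 18-20 | P5 20-21 |
Completion: P1=2  P2=7  P3=20  P4=9  P5=21  P6=18
Finish order: P1 → P2 → P4 → P6 → P3 → P5

P6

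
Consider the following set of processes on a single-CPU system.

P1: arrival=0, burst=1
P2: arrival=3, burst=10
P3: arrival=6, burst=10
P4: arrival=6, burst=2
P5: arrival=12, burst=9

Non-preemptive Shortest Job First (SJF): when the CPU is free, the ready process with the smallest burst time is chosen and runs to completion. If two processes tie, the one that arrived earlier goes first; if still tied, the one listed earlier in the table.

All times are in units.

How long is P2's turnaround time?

Schedule: | P1 0-1 | idle 1-3 | P2 3-13 | P4 13-15 | P5 15-24 | P3 24-34 |
Completion: P1=1  P2=13  P3=34  P4=15  P5=24
Turnaround (C−A): P1=1  P2=10  P3=28  P4=9  P5=12
Turnaround(P2) = completion − arrival = 13 − 3 = 10

10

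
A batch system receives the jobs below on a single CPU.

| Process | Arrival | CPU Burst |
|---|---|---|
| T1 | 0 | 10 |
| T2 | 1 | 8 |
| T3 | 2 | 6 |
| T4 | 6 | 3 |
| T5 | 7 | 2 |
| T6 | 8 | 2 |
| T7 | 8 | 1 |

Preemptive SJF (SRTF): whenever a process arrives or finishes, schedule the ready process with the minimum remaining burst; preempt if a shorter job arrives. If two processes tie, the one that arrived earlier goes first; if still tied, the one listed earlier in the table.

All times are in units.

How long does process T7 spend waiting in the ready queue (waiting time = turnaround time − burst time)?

Timeline: | T1 0-1 | T2 1-2 | T3 2-8 | T7 8-9 | T5 9-11 | T6 11-13 | T4 13-16 | T2 16-23 | T1 23-32 |
Completion: T1=32  T2=23  T3=8  T4=16  T5=11  T6=13  T7=9
Turnaround (C−A): T1=32  T2=22  T3=6  T4=10  T5=4  T6=5  T7=1
Waiting(T7) = turnaround − burst = 1 − 1 = 0

0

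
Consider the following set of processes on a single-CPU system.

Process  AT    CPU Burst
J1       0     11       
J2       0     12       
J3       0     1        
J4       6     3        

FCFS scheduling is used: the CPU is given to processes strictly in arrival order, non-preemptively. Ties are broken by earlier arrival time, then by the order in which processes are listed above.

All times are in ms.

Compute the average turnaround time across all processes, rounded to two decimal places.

Schedule: | J1 0-11 | J2 11-23 | J3 23-24 | J4 24-27 |
Completion: J1=11  J2=23  J3=24  J4=27
Turnaround times: J1=11, J2=23, J3=24, J4=21
Average turnaround = (11+23+24+21) / 4 = 79/4 = 19.75

19.75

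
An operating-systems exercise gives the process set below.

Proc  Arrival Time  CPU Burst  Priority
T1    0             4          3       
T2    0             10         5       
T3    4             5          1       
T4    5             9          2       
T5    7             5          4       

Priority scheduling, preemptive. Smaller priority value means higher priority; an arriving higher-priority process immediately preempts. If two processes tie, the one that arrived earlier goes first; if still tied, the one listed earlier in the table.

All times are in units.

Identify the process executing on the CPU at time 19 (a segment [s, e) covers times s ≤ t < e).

Schedule: | T1 0-4 | T3 4-9 | T4 9-18 | T5 18-23 | T2 23-33 |
Completion: T1=4  T2=33  T3=9  T4=18  T5=23

T5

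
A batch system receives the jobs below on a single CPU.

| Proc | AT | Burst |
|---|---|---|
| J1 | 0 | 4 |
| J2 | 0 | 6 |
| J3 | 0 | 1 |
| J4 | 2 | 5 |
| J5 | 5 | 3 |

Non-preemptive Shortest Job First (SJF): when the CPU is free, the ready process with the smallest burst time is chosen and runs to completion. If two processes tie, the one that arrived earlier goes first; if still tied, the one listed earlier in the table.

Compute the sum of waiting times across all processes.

Schedule: | J3 0-1 | J1 1-5 | J5 5-8 | J4 8-13 | J2 13-19 |
Completion: J1=5  J2=19  J3=1  J4=13  J5=8
Turnaround (C−A): J1=5  J2=19  J3=1  J4=11  J5=3
Waiting = turnaround − burst: J1=1, J2=13, J3=0, J4=6, J5=0
Total waiting = 1 + 13 + 0 + 6 + 0 = 20

20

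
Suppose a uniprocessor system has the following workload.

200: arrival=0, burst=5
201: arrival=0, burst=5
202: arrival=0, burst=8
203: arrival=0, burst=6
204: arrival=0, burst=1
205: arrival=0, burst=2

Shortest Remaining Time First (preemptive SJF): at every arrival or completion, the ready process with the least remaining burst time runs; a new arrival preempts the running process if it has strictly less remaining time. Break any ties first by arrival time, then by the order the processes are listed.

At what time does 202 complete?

27

Schedule: | 204 0-1 | 205 1-3 | 200 3-8 | 201 8-13 | 203 13-19 | 202 19-27 |
Completion: 200=8  201=13  202=27  203=19  204=1  205=3
Turnaround (C−A): 200=8  201=13  202=27  203=19  204=1  205=3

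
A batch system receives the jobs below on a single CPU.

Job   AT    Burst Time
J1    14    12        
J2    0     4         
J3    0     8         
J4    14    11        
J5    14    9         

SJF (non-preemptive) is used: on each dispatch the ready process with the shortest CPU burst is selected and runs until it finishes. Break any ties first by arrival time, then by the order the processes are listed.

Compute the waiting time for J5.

Schedule: | J2 0-4 | J3 4-12 | idle 12-14 | J5 14-23 | J4 23-34 | J1 34-46 |
Completion: J1=46  J2=4  J3=12  J4=34  J5=23
Turnaround (C−A): J1=32  J2=4  J3=12  J4=20  J5=9
Waiting(J5) = turnaround − burst = 9 − 9 = 0

0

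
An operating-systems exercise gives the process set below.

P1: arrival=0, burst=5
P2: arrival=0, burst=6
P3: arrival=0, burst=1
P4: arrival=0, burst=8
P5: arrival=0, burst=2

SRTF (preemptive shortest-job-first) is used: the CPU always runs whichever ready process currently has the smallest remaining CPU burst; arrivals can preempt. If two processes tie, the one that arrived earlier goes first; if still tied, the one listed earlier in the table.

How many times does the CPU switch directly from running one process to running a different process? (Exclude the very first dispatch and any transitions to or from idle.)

4

Gantt: | P3 0-1 | P5 1-3 | P1 3-8 | P2 8-14 | P4 14-22 |
Completion: P1=8  P2=14  P3=1  P4=22  P5=3
Turnaround (C−A): P1=8  P2=14  P3=1  P4=22  P5=3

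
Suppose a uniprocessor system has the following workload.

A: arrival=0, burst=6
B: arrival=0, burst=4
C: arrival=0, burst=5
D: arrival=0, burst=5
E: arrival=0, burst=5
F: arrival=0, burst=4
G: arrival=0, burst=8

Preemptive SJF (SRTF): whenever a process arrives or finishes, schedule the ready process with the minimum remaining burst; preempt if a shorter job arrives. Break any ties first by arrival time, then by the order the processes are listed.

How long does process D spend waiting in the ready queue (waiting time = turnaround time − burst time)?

13

Schedule: | B 0-4 | F 4-8 | C 8-13 | D 13-18 | E 18-23 | A 23-29 | G 29-37 |
Completion: A=29  B=4  C=13  D=18  E=23  F=8  G=37
Waiting(D) = turnaround − burst = 18 − 5 = 13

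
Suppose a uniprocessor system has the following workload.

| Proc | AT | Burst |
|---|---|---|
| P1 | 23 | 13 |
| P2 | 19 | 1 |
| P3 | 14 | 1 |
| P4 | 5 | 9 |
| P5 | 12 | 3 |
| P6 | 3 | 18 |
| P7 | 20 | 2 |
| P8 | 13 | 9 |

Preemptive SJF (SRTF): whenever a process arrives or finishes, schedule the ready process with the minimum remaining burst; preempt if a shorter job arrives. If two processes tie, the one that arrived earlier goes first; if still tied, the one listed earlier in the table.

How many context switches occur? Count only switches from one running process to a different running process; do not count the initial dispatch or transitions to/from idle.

9

Gantt: | idle 0-3 | P6 3-5 | P4 5-14 | P3 14-15 | P5 15-18 | P8 18-19 | P2 19-20 | P7 20-22 | P8 22-30 | P1 30-43 | P6 43-59 |
Completion: P1=43  P2=20  P3=15  P4=14  P5=18  P6=59  P7=22  P8=30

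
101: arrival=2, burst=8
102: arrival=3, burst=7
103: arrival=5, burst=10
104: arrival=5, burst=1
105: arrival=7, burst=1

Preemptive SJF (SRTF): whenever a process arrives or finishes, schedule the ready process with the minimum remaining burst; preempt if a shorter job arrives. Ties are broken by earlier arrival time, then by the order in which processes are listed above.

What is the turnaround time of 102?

Gantt: | idle 0-2 | 101 2-5 | 104 5-6 | 101 6-7 | 105 7-8 | 101 8-12 | 102 12-19 | 103 19-29 |
Completion: 101=12  102=19  103=29  104=6  105=8
Turnaround (C−A): 101=10  102=16  103=24  104=1  105=1
Turnaround(102) = completion − arrival = 19 − 3 = 16

16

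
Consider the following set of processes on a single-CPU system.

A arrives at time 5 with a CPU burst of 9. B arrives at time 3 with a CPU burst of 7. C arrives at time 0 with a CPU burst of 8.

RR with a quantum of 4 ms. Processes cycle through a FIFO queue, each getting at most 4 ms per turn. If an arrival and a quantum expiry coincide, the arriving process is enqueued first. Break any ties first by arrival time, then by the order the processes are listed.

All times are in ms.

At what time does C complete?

12

Gantt: | C 0-4 | B 4-8 | C 8-12 | A 12-16 | B 16-19 | A 19-24 |
Completion: A=24  B=19  C=12
Turnaround (C−A): A=19  B=16  C=12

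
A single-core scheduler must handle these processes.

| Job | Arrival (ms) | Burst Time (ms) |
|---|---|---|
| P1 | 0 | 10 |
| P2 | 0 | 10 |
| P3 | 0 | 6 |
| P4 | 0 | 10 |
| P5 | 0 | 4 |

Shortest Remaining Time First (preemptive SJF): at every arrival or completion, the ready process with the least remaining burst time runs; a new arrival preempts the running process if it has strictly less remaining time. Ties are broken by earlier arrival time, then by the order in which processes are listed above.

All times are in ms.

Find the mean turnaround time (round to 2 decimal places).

20.80

Gantt: | P5 0-4 | P3 4-10 | P1 10-20 | P2 20-30 | P4 30-40 |
Completion: P1=20  P2=30  P3=10  P4=40  P5=4
Turnaround times: P1=20, P2=30, P3=10, P4=40, P5=4
Average turnaround = (20+30+10+40+4) / 5 = 104/5 = 20.80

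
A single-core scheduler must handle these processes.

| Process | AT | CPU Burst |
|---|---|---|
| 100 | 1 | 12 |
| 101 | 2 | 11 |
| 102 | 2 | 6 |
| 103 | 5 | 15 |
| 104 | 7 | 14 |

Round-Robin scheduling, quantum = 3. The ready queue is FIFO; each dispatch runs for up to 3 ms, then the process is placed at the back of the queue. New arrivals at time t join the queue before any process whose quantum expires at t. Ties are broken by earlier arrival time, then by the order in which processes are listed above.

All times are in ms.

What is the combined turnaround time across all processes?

Schedule: | idle 0-1 | 100 1-4 | 101 4-7 | 102 7-10 | 100 10-13 | 103 13-16 | 104 16-19 | 101 19-22 | 102 22-25 | 100 25-28 | 103 28-31 | 104 31-34 | 101 34-37 | 100 37-40 | 103 40-43 | 104 43-46 | 101 46-48 | 103 48-51 | 104 51-54 | 103 54-57 | 104 57-59 |
Completion: 100=40  101=48  102=25  103=57  104=59
Turnaround = completion − arrival: 100=39, 101=46, 102=23, 103=52, 104=52
Total turnaround = 39 + 46 + 23 + 52 + 52 = 212

212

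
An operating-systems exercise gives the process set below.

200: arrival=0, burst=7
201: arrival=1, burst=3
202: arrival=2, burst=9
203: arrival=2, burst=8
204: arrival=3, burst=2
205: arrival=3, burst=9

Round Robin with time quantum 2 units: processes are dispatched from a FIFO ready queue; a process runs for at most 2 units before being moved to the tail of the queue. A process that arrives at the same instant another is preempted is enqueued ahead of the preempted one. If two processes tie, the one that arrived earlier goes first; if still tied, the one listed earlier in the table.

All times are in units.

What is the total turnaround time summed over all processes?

Gantt: | 200 0-2 | 201 2-4 | 202 4-6 | 203 6-8 | 200 8-10 | 204 10-12 | 205 12-14 | 201 14-15 | 202 15-17 | 203 17-19 | 200 19-21 | 205 21-23 | 202 23-25 | 203 25-27 | 200 27-28 | 205 28-30 | 202 30-32 | 203 32-34 | 205 34-36 | 202 36-37 | 205 37-38 |
Completion: 200=28  201=15  202=37  203=34  204=12  205=38
Turnaround (C−A): 200=28  201=14  202=35  203=32  204=9  205=35
Turnaround = completion − arrival: 200=28, 201=14, 202=35, 203=32, 204=9, 205=35
Total turnaround = 28 + 14 + 35 + 32 + 9 + 35 = 153

153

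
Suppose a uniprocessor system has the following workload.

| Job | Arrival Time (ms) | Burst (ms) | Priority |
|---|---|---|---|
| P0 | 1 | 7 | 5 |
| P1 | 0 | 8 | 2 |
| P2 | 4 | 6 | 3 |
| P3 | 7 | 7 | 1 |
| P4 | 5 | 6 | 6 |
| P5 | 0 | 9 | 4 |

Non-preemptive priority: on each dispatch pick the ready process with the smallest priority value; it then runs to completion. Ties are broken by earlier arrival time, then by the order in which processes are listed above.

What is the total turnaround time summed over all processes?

137

Schedule: | P1 0-8 | P3 8-15 | P2 15-21 | P5 21-30 | P0 30-37 | P4 37-43 |
Completion: P0=37  P1=8  P2=21  P3=15  P4=43  P5=30
Turnaround = completion − arrival: P0=36, P1=8, P2=17, P3=8, P4=38, P5=30
Total turnaround = 36 + 8 + 17 + 8 + 38 + 30 = 137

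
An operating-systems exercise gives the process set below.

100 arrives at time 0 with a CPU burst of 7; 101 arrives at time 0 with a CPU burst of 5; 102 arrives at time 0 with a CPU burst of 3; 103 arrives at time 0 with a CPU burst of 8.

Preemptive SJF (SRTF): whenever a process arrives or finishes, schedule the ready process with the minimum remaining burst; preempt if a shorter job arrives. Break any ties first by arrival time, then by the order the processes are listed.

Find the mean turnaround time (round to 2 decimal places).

12.25

Timeline: | 102 0-3 | 101 3-8 | 100 8-15 | 103 15-23 |
Completion: 100=15  101=8  102=3  103=23
Turnaround times: 100=15, 101=8, 102=3, 103=23
Average turnaround = (15+8+3+23) / 4 = 49/4 = 12.25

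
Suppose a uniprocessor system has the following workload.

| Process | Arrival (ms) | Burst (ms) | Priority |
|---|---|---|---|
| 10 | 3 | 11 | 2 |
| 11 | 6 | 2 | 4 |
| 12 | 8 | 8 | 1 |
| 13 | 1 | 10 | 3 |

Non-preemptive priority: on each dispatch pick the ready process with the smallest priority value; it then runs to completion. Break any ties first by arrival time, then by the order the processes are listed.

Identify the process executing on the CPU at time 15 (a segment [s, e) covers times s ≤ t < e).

12

Gantt: | idle 0-1 | 13 1-11 | 12 11-19 | 10 19-30 | 11 30-32 |
Completion: 10=30  11=32  12=19  13=11
Turnaround (C−A): 10=27  11=26  12=11  13=10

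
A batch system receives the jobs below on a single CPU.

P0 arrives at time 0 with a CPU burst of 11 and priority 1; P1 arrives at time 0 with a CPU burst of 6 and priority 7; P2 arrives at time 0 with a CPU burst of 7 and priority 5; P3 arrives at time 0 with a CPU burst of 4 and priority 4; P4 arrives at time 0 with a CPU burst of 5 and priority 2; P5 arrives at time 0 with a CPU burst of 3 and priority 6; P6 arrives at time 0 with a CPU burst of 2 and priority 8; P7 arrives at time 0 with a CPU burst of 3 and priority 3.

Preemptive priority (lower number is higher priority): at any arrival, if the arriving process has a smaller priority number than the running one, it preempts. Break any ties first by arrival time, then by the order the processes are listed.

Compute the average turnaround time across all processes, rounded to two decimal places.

26.50

Timeline: | P0 0-11 | P4 11-16 | P7 16-19 | P3 19-23 | P2 23-30 | P5 30-33 | P1 33-39 | P6 39-41 |
Completion: P0=11  P1=39  P2=30  P3=23  P4=16  P5=33  P6=41  P7=19
Turnaround (C−A): P0=11  P1=39  P2=30  P3=23  P4=16  P5=33  P6=41  P7=19
Turnaround times: P0=11, P1=39, P2=30, P3=23, P4=16, P5=33, P6=41, P7=19
Average turnaround = (11+39+30+23+16+33+41+19) / 8 = 212/8 = 26.50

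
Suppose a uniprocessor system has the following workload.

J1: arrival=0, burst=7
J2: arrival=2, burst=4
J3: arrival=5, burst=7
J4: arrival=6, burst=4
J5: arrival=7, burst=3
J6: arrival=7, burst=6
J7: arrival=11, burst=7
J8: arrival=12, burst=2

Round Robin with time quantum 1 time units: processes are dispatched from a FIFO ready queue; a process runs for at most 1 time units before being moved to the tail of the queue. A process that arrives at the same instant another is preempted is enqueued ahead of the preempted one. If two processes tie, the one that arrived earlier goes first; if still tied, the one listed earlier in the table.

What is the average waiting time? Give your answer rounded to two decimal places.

17.75

Schedule: | J1 0-2 | J2 2-3 | J1 3-4 | J2 4-5 | J1 5-6 | J3 6-7 | J2 7-8 | J4 8-9 | J1 9-10 | J5 10-11 | J6 11-12 | J3 12-13 | J2 13-14 | J4 14-15 | J1 15-16 | J7 16-17 | J5 17-18 | J8 18-19 | J6 19-20 | J3 20-21 | J4 21-22 | J1 22-23 | J7 23-24 | J5 24-25 | J8 25-26 | J6 26-27 | J3 27-28 | J4 28-29 | J7 29-30 | J6 30-31 | J3 31-32 | J7 32-33 | J6 33-34 | J3 34-35 | J7 35-36 | J6 36-37 | J3 37-38 | J7 38-40 |
Completion: J1=23  J2=14  J3=38  J4=29  J5=25  J6=37  J7=40  J8=26
Waiting times: J1=16, J2=8, J3=26, J4=19, J5=15, J6=24, J7=22, J8=12
Average waiting = (16+8+26+19+15+24+22+12) / 8 = 142/8 = 17.75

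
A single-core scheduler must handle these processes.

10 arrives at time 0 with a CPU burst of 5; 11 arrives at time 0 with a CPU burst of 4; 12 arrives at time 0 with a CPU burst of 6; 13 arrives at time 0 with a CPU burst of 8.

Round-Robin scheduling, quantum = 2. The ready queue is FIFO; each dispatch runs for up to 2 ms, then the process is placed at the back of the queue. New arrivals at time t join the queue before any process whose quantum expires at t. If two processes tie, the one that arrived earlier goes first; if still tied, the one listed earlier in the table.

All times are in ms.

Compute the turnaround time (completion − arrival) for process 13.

Gantt: | 10 0-2 | 11 2-4 | 12 4-6 | 13 6-8 | 10 8-10 | 11 10-12 | 12 12-14 | 13 14-16 | 10 16-17 | 12 17-19 | 13 19-23 |
Completion: 10=17  11=12  12=19  13=23
Turnaround(13) = completion − arrival = 23 − 0 = 23

23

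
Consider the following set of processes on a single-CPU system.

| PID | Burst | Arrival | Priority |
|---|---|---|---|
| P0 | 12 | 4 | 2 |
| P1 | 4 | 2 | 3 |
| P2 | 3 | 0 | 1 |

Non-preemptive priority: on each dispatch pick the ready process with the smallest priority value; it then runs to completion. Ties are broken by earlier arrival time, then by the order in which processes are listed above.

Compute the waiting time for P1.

1

Timeline: | P2 0-3 | P1 3-7 | P0 7-19 |
Completion: P0=19  P1=7  P2=3
Turnaround (C−A): P0=15  P1=5  P2=3
Waiting(P1) = turnaround − burst = 5 − 4 = 1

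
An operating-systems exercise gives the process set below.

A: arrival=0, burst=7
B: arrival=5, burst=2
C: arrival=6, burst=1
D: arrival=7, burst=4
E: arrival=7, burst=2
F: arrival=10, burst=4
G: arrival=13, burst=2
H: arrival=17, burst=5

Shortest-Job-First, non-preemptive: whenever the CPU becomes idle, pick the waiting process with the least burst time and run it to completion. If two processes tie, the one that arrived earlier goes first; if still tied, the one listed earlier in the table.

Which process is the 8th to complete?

H

Gantt: | A 0-7 | C 7-8 | B 8-10 | E 10-12 | D 12-16 | G 16-18 | F 18-22 | H 22-27 |
Completion: A=7  B=10  C=8  D=16  E=12  F=22  G=18  H=27
Finish order: A → C → B → E → D → G → F → H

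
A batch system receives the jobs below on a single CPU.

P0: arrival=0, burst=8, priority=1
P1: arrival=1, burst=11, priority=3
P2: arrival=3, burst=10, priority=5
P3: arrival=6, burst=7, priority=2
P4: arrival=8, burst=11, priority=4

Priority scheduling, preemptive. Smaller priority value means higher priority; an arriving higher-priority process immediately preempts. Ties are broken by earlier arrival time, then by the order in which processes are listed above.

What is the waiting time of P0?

Schedule: | P0 0-8 | P3 8-15 | P1 15-26 | P4 26-37 | P2 37-47 |
Completion: P0=8  P1=26  P2=47  P3=15  P4=37
Waiting(P0) = turnaround − burst = 8 − 8 = 0

0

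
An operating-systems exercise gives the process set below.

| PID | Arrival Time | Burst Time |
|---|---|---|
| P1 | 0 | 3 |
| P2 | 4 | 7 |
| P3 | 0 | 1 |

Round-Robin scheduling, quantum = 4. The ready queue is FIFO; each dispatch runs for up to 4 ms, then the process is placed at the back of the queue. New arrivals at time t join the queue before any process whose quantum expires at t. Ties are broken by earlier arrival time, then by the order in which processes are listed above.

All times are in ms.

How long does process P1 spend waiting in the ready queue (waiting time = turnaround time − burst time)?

0

Schedule: | P1 0-3 | P3 3-4 | P2 4-11 |
Completion: P1=3  P2=11  P3=4
Turnaround (C−A): P1=3  P2=7  P3=4
Waiting(P1) = turnaround − burst = 3 − 3 = 0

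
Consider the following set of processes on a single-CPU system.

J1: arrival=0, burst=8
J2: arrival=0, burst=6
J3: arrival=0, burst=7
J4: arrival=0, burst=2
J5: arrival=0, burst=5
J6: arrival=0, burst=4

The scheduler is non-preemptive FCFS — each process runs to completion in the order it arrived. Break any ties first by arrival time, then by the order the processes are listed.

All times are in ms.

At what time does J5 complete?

28

Schedule: | J1 0-8 | J2 8-14 | J3 14-21 | J4 21-23 | J5 23-28 | J6 28-32 |
Completion: J1=8  J2=14  J3=21  J4=23  J5=28  J6=32
Turnaround (C−A): J1=8  J2=14  J3=21  J4=23  J5=28  J6=32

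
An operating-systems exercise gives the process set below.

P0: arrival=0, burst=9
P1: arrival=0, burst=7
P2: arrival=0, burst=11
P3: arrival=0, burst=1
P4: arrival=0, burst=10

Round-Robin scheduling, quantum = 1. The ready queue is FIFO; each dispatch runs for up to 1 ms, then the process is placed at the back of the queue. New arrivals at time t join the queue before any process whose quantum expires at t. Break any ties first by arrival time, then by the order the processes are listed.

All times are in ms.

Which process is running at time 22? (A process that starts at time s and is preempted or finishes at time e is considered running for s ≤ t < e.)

P1

Schedule: | P0 0-1 | P1 1-2 | P2 2-3 | P3 3-4 | P4 4-5 | P0 5-6 | P1 6-7 | P2 7-8 | P4 8-9 | P0 9-10 | P1 10-11 | P2 11-12 | P4 12-13 | P0 13-14 | P1 14-15 | P2 15-16 | P4 16-17 | P0 17-18 | P1 18-19 | P2 19-20 | P4 20-21 | P0 21-22 | P1 22-23 | P2 23-24 | P4 24-25 | P0 25-26 | P1 26-27 | P2 27-28 | P4 28-29 | P0 29-30 | P2 30-31 | P4 31-32 | P0 32-33 | P2 33-34 | P4 34-35 | P2 35-36 | P4 36-37 | P2 37-38 |
Completion: P0=33  P1=27  P2=38  P3=4  P4=37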